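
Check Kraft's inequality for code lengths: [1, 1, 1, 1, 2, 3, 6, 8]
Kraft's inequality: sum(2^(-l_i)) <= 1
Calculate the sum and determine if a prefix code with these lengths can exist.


Sum = 2^(-1) + 2^(-1) + 2^(-1) + 2^(-1) + 2^(-2) + 2^(-3) + 2^(-6) + 2^(-8)
    = 0.5 + 0.5 + 0.5 + 0.5 + 0.25 + 0.125 + 0.015625 + 0.00390625
    = 613/256 = 2.39453125
Since 2.39453125 > 1, Kraft's inequality is NOT satisfied.
A prefix code with these lengths CANNOT exist.

Kraft sum = 2.39453125. Not satisfied.


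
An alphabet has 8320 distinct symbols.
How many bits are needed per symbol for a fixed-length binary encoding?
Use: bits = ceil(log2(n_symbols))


log2(8320) = 13.0224
Bracket: 2^13 = 8192 < 8320 <= 2^14 = 16384
So ceil(log2(8320)) = 14

bits = ceil(log2(8320)) = ceil(13.0224) = 14 bits


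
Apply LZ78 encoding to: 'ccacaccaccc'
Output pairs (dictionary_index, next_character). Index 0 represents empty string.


LZ78 encoding steps:
Dictionary: {0: ''}
Step 1: w='' (idx 0), next='c' -> output (0, 'c'), add 'c' as idx 1
Step 2: w='c' (idx 1), next='a' -> output (1, 'a'), add 'ca' as idx 2
Step 3: w='ca' (idx 2), next='c' -> output (2, 'c'), add 'cac' as idx 3
Step 4: w='cac' (idx 3), next='c' -> output (3, 'c'), add 'cacc' as idx 4
Step 5: w='c' (idx 1), end of input -> output (1, '')


Encoded: [(0, 'c'), (1, 'a'), (2, 'c'), (3, 'c'), (1, '')]


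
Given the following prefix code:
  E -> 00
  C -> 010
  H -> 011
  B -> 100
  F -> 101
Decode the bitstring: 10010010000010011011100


Decoding step by step:
Bits 100 -> B
Bits 100 -> B
Bits 100 -> B
Bits 00 -> E
Bits 010 -> C
Bits 011 -> H
Bits 011 -> H
Bits 100 -> B


Decoded message: BBBECHHB


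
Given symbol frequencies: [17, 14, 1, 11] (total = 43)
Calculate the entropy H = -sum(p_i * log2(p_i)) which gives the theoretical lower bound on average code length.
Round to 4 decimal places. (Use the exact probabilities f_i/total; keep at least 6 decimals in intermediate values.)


Per-symbol terms -p_i * log2(p_i) with p_i = f_i/43:
  p = 17/43 = 0.395349: log2(p) = -1.338802, -p*log2(p) = 0.529294
  p = 14/43 = 0.325581: log2(p) = -1.618910, -p*log2(p) = 0.527087
  p = 1/43 = 0.023256: log2(p) = -5.426265, -p*log2(p) = 0.126192
  p = 11/43 = 0.255814: log2(p) = -1.966833, -p*log2(p) = 0.503143
H = 0.529294 + 0.527087 + 0.126192 + 0.503143 = 1.685716

H = 1.6857 bits/symbol


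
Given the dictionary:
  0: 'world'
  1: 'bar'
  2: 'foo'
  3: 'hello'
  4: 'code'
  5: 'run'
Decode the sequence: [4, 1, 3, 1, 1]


Look up each index in the dictionary:
  4 -> 'code'
  1 -> 'bar'
  3 -> 'hello'
  1 -> 'bar'
  1 -> 'bar'

Decoded: "code bar hello bar bar"


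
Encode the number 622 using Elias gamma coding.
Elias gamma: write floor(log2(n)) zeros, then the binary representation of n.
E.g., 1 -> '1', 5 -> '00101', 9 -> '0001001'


num_bits = floor(log2(622)) + 1 = 10
leading_zeros = num_bits - 1 = 9
binary(622) = 1001101110

Elias gamma(622) = '000000000' + '1001101110' = 0000000001001101110 (19 bits)


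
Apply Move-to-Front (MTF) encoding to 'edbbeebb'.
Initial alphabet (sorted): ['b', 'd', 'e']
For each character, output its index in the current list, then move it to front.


MTF encoding:
'e': index 2 in ['b', 'd', 'e'] -> ['e', 'b', 'd']
'd': index 2 in ['e', 'b', 'd'] -> ['d', 'e', 'b']
'b': index 2 in ['d', 'e', 'b'] -> ['b', 'd', 'e']
'b': index 0 in ['b', 'd', 'e'] -> ['b', 'd', 'e']
'e': index 2 in ['b', 'd', 'e'] -> ['e', 'b', 'd']
'e': index 0 in ['e', 'b', 'd'] -> ['e', 'b', 'd']
'b': index 1 in ['e', 'b', 'd'] -> ['b', 'e', 'd']
'b': index 0 in ['b', 'e', 'd'] -> ['b', 'e', 'd']


Output: [2, 2, 2, 0, 2, 0, 1, 0]


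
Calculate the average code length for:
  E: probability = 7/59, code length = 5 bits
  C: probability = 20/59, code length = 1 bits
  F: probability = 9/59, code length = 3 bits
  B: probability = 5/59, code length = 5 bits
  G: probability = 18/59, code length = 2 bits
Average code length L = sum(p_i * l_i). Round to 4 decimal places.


Weighted contributions p_i * l_i:
  E: (7/59) * 5 = 35/59
  C: (20/59) * 1 = 20/59
  F: (9/59) * 3 = 27/59
  B: (5/59) * 5 = 25/59
  G: (18/59) * 2 = 36/59
Sum = (35 + 20 + 27 + 25 + 36)/59 = 143/59

L = 143/59 = 2.4237 bits/symbol


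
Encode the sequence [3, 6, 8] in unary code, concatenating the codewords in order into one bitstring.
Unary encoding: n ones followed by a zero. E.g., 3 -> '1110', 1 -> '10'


Encode each number as n ones followed by a terminating 0:
  3 -> 1110 (4 bits)
  6 -> 1111110 (7 bits)
  8 -> 111111110 (9 bits)
Total length = 4 + 7 + 9 = 20 bits.

Unary([3, 6, 8]) = 11101111110111111110 (20 bits)


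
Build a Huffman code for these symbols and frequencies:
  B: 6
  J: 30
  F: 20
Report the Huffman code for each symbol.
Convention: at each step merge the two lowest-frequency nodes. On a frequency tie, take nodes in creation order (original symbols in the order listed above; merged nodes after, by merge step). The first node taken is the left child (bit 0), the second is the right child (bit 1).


Huffman tree construction:
Step 1: Merge B(6) + F(20) = 26
Step 2: Merge (B+F)(26) + J(30) = 56
Read each symbol's code off the tree from the root (left child = 0, right child = 1).

Codes:
  B: 00 (length 2)
  J: 1 (length 1)
  F: 01 (length 2)
Average code length: 82/56 = 1.4643 bits/symbol


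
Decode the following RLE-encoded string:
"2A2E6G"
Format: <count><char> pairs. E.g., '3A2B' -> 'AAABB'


Expanding each <count><char> pair:
  2A -> 'AA'
  2E -> 'EE'
  6G -> 'GGGGGG'

Decoded = AAEEGGGGGG


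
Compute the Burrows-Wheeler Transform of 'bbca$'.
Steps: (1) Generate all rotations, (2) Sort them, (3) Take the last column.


Rotations (sorted):
  0: $bbca -> last char: a
  1: a$bbc -> last char: c
  2: bbca$ -> last char: $
  3: bca$b -> last char: b
  4: ca$bb -> last char: b


BWT = ac$bb


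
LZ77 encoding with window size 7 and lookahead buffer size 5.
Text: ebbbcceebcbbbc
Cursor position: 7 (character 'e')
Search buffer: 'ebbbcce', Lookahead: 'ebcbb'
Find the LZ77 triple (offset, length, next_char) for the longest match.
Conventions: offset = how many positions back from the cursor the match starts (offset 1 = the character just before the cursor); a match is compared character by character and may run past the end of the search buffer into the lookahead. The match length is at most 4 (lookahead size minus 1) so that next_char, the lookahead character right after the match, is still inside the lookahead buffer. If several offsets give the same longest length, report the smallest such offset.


Try each offset into the search buffer:
  offset=1 (pos 6, char 'e'): match length 1
  offset=2 (pos 5, char 'c'): match length 0
  offset=3 (pos 4, char 'c'): match length 0
  offset=4 (pos 3, char 'b'): match length 0
  offset=5 (pos 2, char 'b'): match length 0
  offset=6 (pos 1, char 'b'): match length 0
  offset=7 (pos 0, char 'e'): match length 2
Longest match has length 2 at offset 7.
next_char = character at position 7 + 2 = 9 -> 'c'

Best match: offset=7, length=2 (matching 'eb' starting at position 0)
LZ77 triple: (7, 2, 'c')


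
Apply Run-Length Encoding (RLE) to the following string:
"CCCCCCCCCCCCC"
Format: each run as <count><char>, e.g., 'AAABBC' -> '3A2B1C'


Scanning runs left to right:
  i=0: run of 'C' x 13 -> '13C'

RLE = 13C


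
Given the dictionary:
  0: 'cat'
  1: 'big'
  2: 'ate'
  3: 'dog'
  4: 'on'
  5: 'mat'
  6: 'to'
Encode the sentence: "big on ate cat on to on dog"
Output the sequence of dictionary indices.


Look up each word in the dictionary:
  'big' -> 1
  'on' -> 4
  'ate' -> 2
  'cat' -> 0
  'on' -> 4
  'to' -> 6
  'on' -> 4
  'dog' -> 3

Encoded: [1, 4, 2, 0, 4, 6, 4, 3]


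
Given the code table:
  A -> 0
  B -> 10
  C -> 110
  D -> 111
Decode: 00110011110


Decoding:
0 -> A
0 -> A
110 -> C
0 -> A
111 -> D
10 -> B


Result: AACADB


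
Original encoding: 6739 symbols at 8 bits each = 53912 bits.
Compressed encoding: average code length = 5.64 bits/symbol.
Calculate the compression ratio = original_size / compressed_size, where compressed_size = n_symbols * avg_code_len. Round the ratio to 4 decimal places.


original_size = n_symbols * orig_bits = 6739 * 8 = 53912 bits
compressed_size = n_symbols * avg_code_len = 6739 * 5.64 = 38007.96 bits
ratio = original_size / compressed_size = 53912 / 38007.96 = 1.4184

Compression ratio = 1.4184


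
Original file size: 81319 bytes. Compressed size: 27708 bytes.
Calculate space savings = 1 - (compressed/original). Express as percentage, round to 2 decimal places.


ratio = compressed/original = 27708/81319 = 0.340732
savings = 1 - ratio = 1 - 0.340732 = 0.659268
as a percentage: 0.659268 * 100 = 65.93%

Space savings = 1 - 27708/81319 = 65.93%


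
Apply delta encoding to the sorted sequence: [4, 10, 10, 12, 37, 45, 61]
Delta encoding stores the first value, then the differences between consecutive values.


First value: 4
Deltas:
  10 - 4 = 6
  10 - 10 = 0
  12 - 10 = 2
  37 - 12 = 25
  45 - 37 = 8
  61 - 45 = 16


Delta encoded: [4, 6, 0, 2, 25, 8, 16]


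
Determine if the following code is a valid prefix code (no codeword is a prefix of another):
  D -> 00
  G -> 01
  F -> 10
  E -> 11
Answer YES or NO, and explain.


Checking each pair (does one codeword prefix another?):
  D='00' vs G='01': no prefix
  D='00' vs F='10': no prefix
  D='00' vs E='11': no prefix
  G='01' vs D='00': no prefix
  G='01' vs F='10': no prefix
  G='01' vs E='11': no prefix
  F='10' vs D='00': no prefix
  F='10' vs G='01': no prefix
  F='10' vs E='11': no prefix
  E='11' vs D='00': no prefix
  E='11' vs G='01': no prefix
  E='11' vs F='10': no prefix
No violation found over all pairs.

YES -- this is a valid prefix code. No codeword is a prefix of any other codeword.


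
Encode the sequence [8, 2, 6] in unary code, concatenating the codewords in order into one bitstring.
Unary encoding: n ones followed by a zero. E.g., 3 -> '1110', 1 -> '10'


Encode each number as n ones followed by a terminating 0:
  8 -> 111111110 (9 bits)
  2 -> 110 (3 bits)
  6 -> 1111110 (7 bits)
Total length = 9 + 3 + 7 = 19 bits.

Unary([8, 2, 6]) = 1111111101101111110 (19 bits)


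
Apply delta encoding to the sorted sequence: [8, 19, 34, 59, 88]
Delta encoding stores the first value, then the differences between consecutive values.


First value: 8
Deltas:
  19 - 8 = 11
  34 - 19 = 15
  59 - 34 = 25
  88 - 59 = 29


Delta encoded: [8, 11, 15, 25, 29]


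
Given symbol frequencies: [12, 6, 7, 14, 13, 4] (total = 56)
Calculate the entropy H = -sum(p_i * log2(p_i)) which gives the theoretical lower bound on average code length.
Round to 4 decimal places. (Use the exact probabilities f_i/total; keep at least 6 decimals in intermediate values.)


Per-symbol terms -p_i * log2(p_i) with p_i = f_i/56:
  p = 12/56 = 0.214286: log2(p) = -2.222392, -p*log2(p) = 0.476227
  p = 6/56 = 0.107143: log2(p) = -3.222392, -p*log2(p) = 0.345256
  p = 7/56 = 0.125000: log2(p) = -3.000000, -p*log2(p) = 0.375000
  p = 14/56 = 0.250000: log2(p) = -2.000000, -p*log2(p) = 0.500000
  p = 13/56 = 0.232143: log2(p) = -2.106915, -p*log2(p) = 0.489105
  p = 4/56 = 0.071429: log2(p) = -3.807355, -p*log2(p) = 0.271954
H = 0.476227 + 0.345256 + 0.375000 + 0.500000 + 0.489105 + 0.271954 = 2.457542

H = 2.4575 bits/symbol


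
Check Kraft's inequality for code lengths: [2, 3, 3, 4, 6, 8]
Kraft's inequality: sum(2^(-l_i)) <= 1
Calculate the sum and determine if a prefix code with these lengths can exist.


Sum = 2^(-2) + 2^(-3) + 2^(-3) + 2^(-4) + 2^(-6) + 2^(-8)
    = 0.25 + 0.125 + 0.125 + 0.0625 + 0.015625 + 0.00390625
    = 149/256 = 0.58203125
Since 0.58203125 <= 1, Kraft's inequality IS satisfied.
A prefix code with these lengths CAN exist.

Kraft sum = 0.58203125. Satisfied.


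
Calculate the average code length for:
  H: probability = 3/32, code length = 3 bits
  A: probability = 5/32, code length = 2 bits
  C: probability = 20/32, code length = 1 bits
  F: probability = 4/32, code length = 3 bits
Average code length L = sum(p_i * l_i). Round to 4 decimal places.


Weighted contributions p_i * l_i:
  H: (3/32) * 3 = 9/32
  A: (5/32) * 2 = 10/32
  C: (20/32) * 1 = 20/32
  F: (4/32) * 3 = 12/32
Sum = (9 + 10 + 20 + 12)/32 = 51/32

L = 51/32 = 1.5938 bits/symbol


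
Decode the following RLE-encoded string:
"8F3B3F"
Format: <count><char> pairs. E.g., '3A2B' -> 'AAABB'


Expanding each <count><char> pair:
  8F -> 'FFFFFFFF'
  3B -> 'BBB'
  3F -> 'FFF'

Decoded = FFFFFFFFBBBFFF


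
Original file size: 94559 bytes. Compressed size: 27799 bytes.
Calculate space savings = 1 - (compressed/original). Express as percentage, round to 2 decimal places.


ratio = compressed/original = 27799/94559 = 0.293986
savings = 1 - ratio = 1 - 0.293986 = 0.706014
as a percentage: 0.706014 * 100 = 70.6%

Space savings = 1 - 27799/94559 = 70.6%


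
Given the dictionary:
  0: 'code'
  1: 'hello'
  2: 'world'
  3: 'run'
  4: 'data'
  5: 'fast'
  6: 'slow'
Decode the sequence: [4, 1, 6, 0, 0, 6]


Look up each index in the dictionary:
  4 -> 'data'
  1 -> 'hello'
  6 -> 'slow'
  0 -> 'code'
  0 -> 'code'
  6 -> 'slow'

Decoded: "data hello slow code code slow"


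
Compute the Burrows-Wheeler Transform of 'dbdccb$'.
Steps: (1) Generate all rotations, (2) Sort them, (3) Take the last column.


Rotations (sorted):
  0: $dbdccb -> last char: b
  1: b$dbdcc -> last char: c
  2: bdccb$d -> last char: d
  3: cb$dbdc -> last char: c
  4: ccb$dbd -> last char: d
  5: dbdccb$ -> last char: $
  6: dccb$db -> last char: b


BWT = bcdcd$b


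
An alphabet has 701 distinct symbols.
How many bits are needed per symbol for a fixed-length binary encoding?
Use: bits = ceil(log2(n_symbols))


log2(701) = 9.4533
Bracket: 2^9 = 512 < 701 <= 2^10 = 1024
So ceil(log2(701)) = 10

bits = ceil(log2(701)) = ceil(9.4533) = 10 bits


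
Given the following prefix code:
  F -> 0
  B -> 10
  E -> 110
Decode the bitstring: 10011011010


Decoding step by step:
Bits 10 -> B
Bits 0 -> F
Bits 110 -> E
Bits 110 -> E
Bits 10 -> B


Decoded message: BFEEB


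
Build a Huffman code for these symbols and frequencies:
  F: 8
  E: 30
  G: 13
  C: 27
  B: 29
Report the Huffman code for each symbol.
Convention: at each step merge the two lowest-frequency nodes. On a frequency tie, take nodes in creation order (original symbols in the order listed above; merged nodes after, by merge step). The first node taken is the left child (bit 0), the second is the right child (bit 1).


Huffman tree construction:
Step 1: Merge F(8) + G(13) = 21
Step 2: Merge (F+G)(21) + C(27) = 48
Step 3: Merge B(29) + E(30) = 59
Step 4: Merge ((F+G)+C)(48) + (B+E)(59) = 107
Read each symbol's code off the tree from the root (left child = 0, right child = 1).

Codes:
  F: 000 (length 3)
  E: 11 (length 2)
  G: 001 (length 3)
  C: 01 (length 2)
  B: 10 (length 2)
Average code length: 235/107 = 2.1963 bits/symbol


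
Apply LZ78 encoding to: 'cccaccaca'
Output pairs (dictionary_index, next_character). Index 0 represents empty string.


LZ78 encoding steps:
Dictionary: {0: ''}
Step 1: w='' (idx 0), next='c' -> output (0, 'c'), add 'c' as idx 1
Step 2: w='c' (idx 1), next='c' -> output (1, 'c'), add 'cc' as idx 2
Step 3: w='' (idx 0), next='a' -> output (0, 'a'), add 'a' as idx 3
Step 4: w='cc' (idx 2), next='a' -> output (2, 'a'), add 'cca' as idx 4
Step 5: w='c' (idx 1), next='a' -> output (1, 'a'), add 'ca' as idx 5


Encoded: [(0, 'c'), (1, 'c'), (0, 'a'), (2, 'a'), (1, 'a')]


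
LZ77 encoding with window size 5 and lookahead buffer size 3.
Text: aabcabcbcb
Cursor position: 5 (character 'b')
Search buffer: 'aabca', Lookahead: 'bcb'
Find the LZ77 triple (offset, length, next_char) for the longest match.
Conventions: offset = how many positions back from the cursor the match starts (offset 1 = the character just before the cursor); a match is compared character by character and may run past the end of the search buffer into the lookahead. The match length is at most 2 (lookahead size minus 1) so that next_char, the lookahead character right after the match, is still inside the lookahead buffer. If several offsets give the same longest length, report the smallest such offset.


Try each offset into the search buffer:
  offset=1 (pos 4, char 'a'): match length 0
  offset=2 (pos 3, char 'c'): match length 0
  offset=3 (pos 2, char 'b'): match length 2
  offset=4 (pos 1, char 'a'): match length 0
  offset=5 (pos 0, char 'a'): match length 0
Longest match has length 2 at offset 3.
next_char = character at position 5 + 2 = 7 -> 'b'

Best match: offset=3, length=2 (matching 'bc' starting at position 2)
LZ77 triple: (3, 2, 'b')


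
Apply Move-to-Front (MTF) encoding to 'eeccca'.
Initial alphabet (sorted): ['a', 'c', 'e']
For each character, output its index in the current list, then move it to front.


MTF encoding:
'e': index 2 in ['a', 'c', 'e'] -> ['e', 'a', 'c']
'e': index 0 in ['e', 'a', 'c'] -> ['e', 'a', 'c']
'c': index 2 in ['e', 'a', 'c'] -> ['c', 'e', 'a']
'c': index 0 in ['c', 'e', 'a'] -> ['c', 'e', 'a']
'c': index 0 in ['c', 'e', 'a'] -> ['c', 'e', 'a']
'a': index 2 in ['c', 'e', 'a'] -> ['a', 'c', 'e']


Output: [2, 0, 2, 0, 0, 2]


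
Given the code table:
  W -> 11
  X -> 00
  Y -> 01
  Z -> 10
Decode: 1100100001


Decoding:
11 -> W
00 -> X
10 -> Z
00 -> X
01 -> Y


Result: WXZXY


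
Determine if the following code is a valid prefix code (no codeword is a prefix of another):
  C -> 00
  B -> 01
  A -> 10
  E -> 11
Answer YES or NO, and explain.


Checking each pair (does one codeword prefix another?):
  C='00' vs B='01': no prefix
  C='00' vs A='10': no prefix
  C='00' vs E='11': no prefix
  B='01' vs C='00': no prefix
  B='01' vs A='10': no prefix
  B='01' vs E='11': no prefix
  A='10' vs C='00': no prefix
  A='10' vs B='01': no prefix
  A='10' vs E='11': no prefix
  E='11' vs C='00': no prefix
  E='11' vs B='01': no prefix
  E='11' vs A='10': no prefix
No violation found over all pairs.

YES -- this is a valid prefix code. No codeword is a prefix of any other codeword.


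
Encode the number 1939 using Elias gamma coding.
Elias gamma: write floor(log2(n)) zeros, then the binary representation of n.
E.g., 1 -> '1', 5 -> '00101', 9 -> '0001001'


num_bits = floor(log2(1939)) + 1 = 11
leading_zeros = num_bits - 1 = 10
binary(1939) = 11110010011

Elias gamma(1939) = '0000000000' + '11110010011' = 000000000011110010011 (21 bits)


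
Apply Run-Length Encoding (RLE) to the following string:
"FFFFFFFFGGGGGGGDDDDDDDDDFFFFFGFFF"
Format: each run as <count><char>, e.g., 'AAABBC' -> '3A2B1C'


Scanning runs left to right:
  i=0: run of 'F' x 8 -> '8F'
  i=8: run of 'G' x 7 -> '7G'
  i=15: run of 'D' x 9 -> '9D'
  i=24: run of 'F' x 5 -> '5F'
  i=29: run of 'G' x 1 -> '1G'
  i=30: run of 'F' x 3 -> '3F'

RLE = 8F7G9D5F1G3F


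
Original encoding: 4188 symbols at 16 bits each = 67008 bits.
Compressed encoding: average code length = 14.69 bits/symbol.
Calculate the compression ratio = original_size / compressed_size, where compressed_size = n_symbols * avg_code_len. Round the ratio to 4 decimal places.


original_size = n_symbols * orig_bits = 4188 * 16 = 67008 bits
compressed_size = n_symbols * avg_code_len = 4188 * 14.69 = 61521.72 bits
ratio = original_size / compressed_size = 67008 / 61521.72 = 1.0892

Compression ratio = 1.0892


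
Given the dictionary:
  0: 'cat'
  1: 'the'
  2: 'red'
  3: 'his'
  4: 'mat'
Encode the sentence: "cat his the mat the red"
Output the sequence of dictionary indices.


Look up each word in the dictionary:
  'cat' -> 0
  'his' -> 3
  'the' -> 1
  'mat' -> 4
  'the' -> 1
  'red' -> 2

Encoded: [0, 3, 1, 4, 1, 2]


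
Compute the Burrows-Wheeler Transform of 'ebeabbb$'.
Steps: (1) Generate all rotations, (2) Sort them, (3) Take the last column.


Rotations (sorted):
  0: $ebeabbb -> last char: b
  1: abbb$ebe -> last char: e
  2: b$ebeabb -> last char: b
  3: bb$ebeab -> last char: b
  4: bbb$ebea -> last char: a
  5: beabbb$e -> last char: e
  6: eabbb$eb -> last char: b
  7: ebeabbb$ -> last char: $


BWT = bebbaeb$


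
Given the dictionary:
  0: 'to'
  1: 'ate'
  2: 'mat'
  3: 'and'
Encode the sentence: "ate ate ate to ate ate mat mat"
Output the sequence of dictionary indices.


Look up each word in the dictionary:
  'ate' -> 1
  'ate' -> 1
  'ate' -> 1
  'to' -> 0
  'ate' -> 1
  'ate' -> 1
  'mat' -> 2
  'mat' -> 2

Encoded: [1, 1, 1, 0, 1, 1, 2, 2]


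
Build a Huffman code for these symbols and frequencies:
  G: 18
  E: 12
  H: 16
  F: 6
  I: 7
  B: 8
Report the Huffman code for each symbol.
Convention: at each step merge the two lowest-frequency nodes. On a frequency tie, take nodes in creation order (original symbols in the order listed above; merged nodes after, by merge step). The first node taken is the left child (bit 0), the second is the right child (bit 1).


Huffman tree construction:
Step 1: Merge F(6) + I(7) = 13
Step 2: Merge B(8) + E(12) = 20
Step 3: Merge (F+I)(13) + H(16) = 29
Step 4: Merge G(18) + (B+E)(20) = 38
Step 5: Merge ((F+I)+H)(29) + (G+(B+E))(38) = 67
Read each symbol's code off the tree from the root (left child = 0, right child = 1).

Codes:
  G: 10 (length 2)
  E: 111 (length 3)
  H: 01 (length 2)
  F: 000 (length 3)
  I: 001 (length 3)
  B: 110 (length 3)
Average code length: 167/67 = 2.4925 bits/symbol


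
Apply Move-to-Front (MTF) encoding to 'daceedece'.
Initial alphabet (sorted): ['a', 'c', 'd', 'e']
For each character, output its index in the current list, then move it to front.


MTF encoding:
'd': index 2 in ['a', 'c', 'd', 'e'] -> ['d', 'a', 'c', 'e']
'a': index 1 in ['d', 'a', 'c', 'e'] -> ['a', 'd', 'c', 'e']
'c': index 2 in ['a', 'd', 'c', 'e'] -> ['c', 'a', 'd', 'e']
'e': index 3 in ['c', 'a', 'd', 'e'] -> ['e', 'c', 'a', 'd']
'e': index 0 in ['e', 'c', 'a', 'd'] -> ['e', 'c', 'a', 'd']
'd': index 3 in ['e', 'c', 'a', 'd'] -> ['d', 'e', 'c', 'a']
'e': index 1 in ['d', 'e', 'c', 'a'] -> ['e', 'd', 'c', 'a']
'c': index 2 in ['e', 'd', 'c', 'a'] -> ['c', 'e', 'd', 'a']
'e': index 1 in ['c', 'e', 'd', 'a'] -> ['e', 'c', 'd', 'a']


Output: [2, 1, 2, 3, 0, 3, 1, 2, 1]


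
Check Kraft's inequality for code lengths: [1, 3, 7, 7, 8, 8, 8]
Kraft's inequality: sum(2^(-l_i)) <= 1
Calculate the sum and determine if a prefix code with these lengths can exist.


Sum = 2^(-1) + 2^(-3) + 2^(-7) + 2^(-7) + 2^(-8) + 2^(-8) + 2^(-8)
    = 0.5 + 0.125 + 0.0078125 + 0.0078125 + 0.00390625 + 0.00390625 + 0.00390625
    = 167/256 = 0.65234375
Since 0.65234375 <= 1, Kraft's inequality IS satisfied.
A prefix code with these lengths CAN exist.

Kraft sum = 0.65234375. Satisfied.


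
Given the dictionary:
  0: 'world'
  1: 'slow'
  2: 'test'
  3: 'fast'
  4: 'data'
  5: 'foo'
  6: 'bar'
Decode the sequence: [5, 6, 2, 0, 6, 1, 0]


Look up each index in the dictionary:
  5 -> 'foo'
  6 -> 'bar'
  2 -> 'test'
  0 -> 'world'
  6 -> 'bar'
  1 -> 'slow'
  0 -> 'world'

Decoded: "foo bar test world bar slow world"


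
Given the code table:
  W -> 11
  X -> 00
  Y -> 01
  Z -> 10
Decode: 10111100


Decoding:
10 -> Z
11 -> W
11 -> W
00 -> X


Result: ZWWX


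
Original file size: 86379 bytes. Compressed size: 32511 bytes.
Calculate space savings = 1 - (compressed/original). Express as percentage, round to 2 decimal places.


ratio = compressed/original = 32511/86379 = 0.376376
savings = 1 - ratio = 1 - 0.376376 = 0.623624
as a percentage: 0.623624 * 100 = 62.36%

Space savings = 1 - 32511/86379 = 62.36%


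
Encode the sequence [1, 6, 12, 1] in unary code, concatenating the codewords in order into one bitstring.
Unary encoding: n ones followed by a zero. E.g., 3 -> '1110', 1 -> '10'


Encode each number as n ones followed by a terminating 0:
  1 -> 10 (2 bits)
  6 -> 1111110 (7 bits)
  12 -> 1111111111110 (13 bits)
  1 -> 10 (2 bits)
Total length = 2 + 7 + 13 + 2 = 24 bits.

Unary([1, 6, 12, 1]) = 101111110111111111111010 (24 bits)


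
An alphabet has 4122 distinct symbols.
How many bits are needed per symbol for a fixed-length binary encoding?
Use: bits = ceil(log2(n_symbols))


log2(4122) = 12.0091
Bracket: 2^12 = 4096 < 4122 <= 2^13 = 8192
So ceil(log2(4122)) = 13

bits = ceil(log2(4122)) = ceil(12.0091) = 13 bits


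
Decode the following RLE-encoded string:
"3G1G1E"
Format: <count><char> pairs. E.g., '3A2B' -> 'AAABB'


Expanding each <count><char> pair:
  3G -> 'GGG'
  1G -> 'G'
  1E -> 'E'

Decoded = GGGGE


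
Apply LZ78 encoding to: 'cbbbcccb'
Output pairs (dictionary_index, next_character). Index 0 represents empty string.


LZ78 encoding steps:
Dictionary: {0: ''}
Step 1: w='' (idx 0), next='c' -> output (0, 'c'), add 'c' as idx 1
Step 2: w='' (idx 0), next='b' -> output (0, 'b'), add 'b' as idx 2
Step 3: w='b' (idx 2), next='b' -> output (2, 'b'), add 'bb' as idx 3
Step 4: w='c' (idx 1), next='c' -> output (1, 'c'), add 'cc' as idx 4
Step 5: w='c' (idx 1), next='b' -> output (1, 'b'), add 'cb' as idx 5


Encoded: [(0, 'c'), (0, 'b'), (2, 'b'), (1, 'c'), (1, 'b')]


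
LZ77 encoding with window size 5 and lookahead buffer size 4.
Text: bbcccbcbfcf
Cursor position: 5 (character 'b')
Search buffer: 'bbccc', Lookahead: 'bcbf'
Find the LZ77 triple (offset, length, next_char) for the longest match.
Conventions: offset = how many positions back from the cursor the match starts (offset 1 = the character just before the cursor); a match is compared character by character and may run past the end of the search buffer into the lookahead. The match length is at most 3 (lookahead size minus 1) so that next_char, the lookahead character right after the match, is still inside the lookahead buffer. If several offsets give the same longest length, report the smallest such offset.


Try each offset into the search buffer:
  offset=1 (pos 4, char 'c'): match length 0
  offset=2 (pos 3, char 'c'): match length 0
  offset=3 (pos 2, char 'c'): match length 0
  offset=4 (pos 1, char 'b'): match length 2
  offset=5 (pos 0, char 'b'): match length 1
Longest match has length 2 at offset 4.
next_char = character at position 5 + 2 = 7 -> 'b'

Best match: offset=4, length=2 (matching 'bc' starting at position 1)
LZ77 triple: (4, 2, 'b')


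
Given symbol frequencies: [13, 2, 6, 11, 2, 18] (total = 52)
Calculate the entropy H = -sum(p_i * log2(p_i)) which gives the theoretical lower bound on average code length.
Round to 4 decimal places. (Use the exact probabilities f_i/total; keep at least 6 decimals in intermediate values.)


Per-symbol terms -p_i * log2(p_i) with p_i = f_i/52:
  p = 13/52 = 0.250000: log2(p) = -2.000000, -p*log2(p) = 0.500000
  p = 2/52 = 0.038462: log2(p) = -4.700440, -p*log2(p) = 0.180786
  p = 6/52 = 0.115385: log2(p) = -3.115477, -p*log2(p) = 0.359478
  p = 11/52 = 0.211538: log2(p) = -2.241008, -p*log2(p) = 0.474059
  p = 2/52 = 0.038462: log2(p) = -4.700440, -p*log2(p) = 0.180786
  p = 18/52 = 0.346154: log2(p) = -1.530515, -p*log2(p) = 0.529794
H = 0.500000 + 0.180786 + 0.359478 + 0.474059 + 0.180786 + 0.529794 = 2.224903

H = 2.2249 bits/symbol


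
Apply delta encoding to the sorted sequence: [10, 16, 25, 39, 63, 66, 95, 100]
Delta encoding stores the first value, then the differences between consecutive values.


First value: 10
Deltas:
  16 - 10 = 6
  25 - 16 = 9
  39 - 25 = 14
  63 - 39 = 24
  66 - 63 = 3
  95 - 66 = 29
  100 - 95 = 5


Delta encoded: [10, 6, 9, 14, 24, 3, 29, 5]


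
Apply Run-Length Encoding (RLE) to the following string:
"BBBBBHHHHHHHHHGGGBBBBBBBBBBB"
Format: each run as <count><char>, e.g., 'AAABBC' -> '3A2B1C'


Scanning runs left to right:
  i=0: run of 'B' x 5 -> '5B'
  i=5: run of 'H' x 9 -> '9H'
  i=14: run of 'G' x 3 -> '3G'
  i=17: run of 'B' x 11 -> '11B'

RLE = 5B9H3G11B


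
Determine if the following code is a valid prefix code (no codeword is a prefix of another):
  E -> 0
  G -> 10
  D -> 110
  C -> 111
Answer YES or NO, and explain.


Checking each pair (does one codeword prefix another?):
  E='0' vs G='10': no prefix
  E='0' vs D='110': no prefix
  E='0' vs C='111': no prefix
  G='10' vs E='0': no prefix
  G='10' vs D='110': no prefix
  G='10' vs C='111': no prefix
  D='110' vs E='0': no prefix
  D='110' vs G='10': no prefix
  D='110' vs C='111': no prefix
  C='111' vs E='0': no prefix
  C='111' vs G='10': no prefix
  C='111' vs D='110': no prefix
No violation found over all pairs.

YES -- this is a valid prefix code. No codeword is a prefix of any other codeword.


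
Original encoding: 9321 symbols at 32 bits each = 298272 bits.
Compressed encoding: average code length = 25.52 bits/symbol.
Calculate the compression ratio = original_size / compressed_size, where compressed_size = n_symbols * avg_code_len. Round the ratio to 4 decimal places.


original_size = n_symbols * orig_bits = 9321 * 32 = 298272 bits
compressed_size = n_symbols * avg_code_len = 9321 * 25.52 = 237871.92 bits
ratio = original_size / compressed_size = 298272 / 237871.92 = 1.2539

Compression ratio = 1.2539


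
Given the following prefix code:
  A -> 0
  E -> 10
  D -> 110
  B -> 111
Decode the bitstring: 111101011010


Decoding step by step:
Bits 111 -> B
Bits 10 -> E
Bits 10 -> E
Bits 110 -> D
Bits 10 -> E


Decoded message: BEEDE


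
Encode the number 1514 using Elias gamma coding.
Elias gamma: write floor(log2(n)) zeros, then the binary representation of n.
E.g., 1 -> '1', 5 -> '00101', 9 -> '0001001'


num_bits = floor(log2(1514)) + 1 = 11
leading_zeros = num_bits - 1 = 10
binary(1514) = 10111101010

Elias gamma(1514) = '0000000000' + '10111101010' = 000000000010111101010 (21 bits)


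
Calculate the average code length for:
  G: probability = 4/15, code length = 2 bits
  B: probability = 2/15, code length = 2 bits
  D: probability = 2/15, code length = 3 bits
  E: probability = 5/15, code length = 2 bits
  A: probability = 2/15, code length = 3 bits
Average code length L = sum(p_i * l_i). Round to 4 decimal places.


Weighted contributions p_i * l_i:
  G: (4/15) * 2 = 8/15
  B: (2/15) * 2 = 4/15
  D: (2/15) * 3 = 6/15
  E: (5/15) * 2 = 10/15
  A: (2/15) * 3 = 6/15
Sum = (8 + 4 + 6 + 10 + 6)/15 = 34/15

L = 34/15 = 2.2667 bits/symbol


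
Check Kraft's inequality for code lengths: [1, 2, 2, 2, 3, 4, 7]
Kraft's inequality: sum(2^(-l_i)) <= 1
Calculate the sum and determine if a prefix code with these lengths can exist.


Sum = 2^(-1) + 2^(-2) + 2^(-2) + 2^(-2) + 2^(-3) + 2^(-4) + 2^(-7)
    = 0.5 + 0.25 + 0.25 + 0.25 + 0.125 + 0.0625 + 0.0078125
    = 185/128 = 1.4453125
Since 1.4453125 > 1, Kraft's inequality is NOT satisfied.
A prefix code with these lengths CANNOT exist.

Kraft sum = 1.4453125. Not satisfied.


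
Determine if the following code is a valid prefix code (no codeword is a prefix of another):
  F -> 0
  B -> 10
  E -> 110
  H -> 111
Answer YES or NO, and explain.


Checking each pair (does one codeword prefix another?):
  F='0' vs B='10': no prefix
  F='0' vs E='110': no prefix
  F='0' vs H='111': no prefix
  B='10' vs F='0': no prefix
  B='10' vs E='110': no prefix
  B='10' vs H='111': no prefix
  E='110' vs F='0': no prefix
  E='110' vs B='10': no prefix
  E='110' vs H='111': no prefix
  H='111' vs F='0': no prefix
  H='111' vs B='10': no prefix
  H='111' vs E='110': no prefix
No violation found over all pairs.

YES -- this is a valid prefix code. No codeword is a prefix of any other codeword.


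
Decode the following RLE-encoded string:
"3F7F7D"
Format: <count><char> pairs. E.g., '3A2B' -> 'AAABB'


Expanding each <count><char> pair:
  3F -> 'FFF'
  7F -> 'FFFFFFF'
  7D -> 'DDDDDDD'

Decoded = FFFFFFFFFFDDDDDDD


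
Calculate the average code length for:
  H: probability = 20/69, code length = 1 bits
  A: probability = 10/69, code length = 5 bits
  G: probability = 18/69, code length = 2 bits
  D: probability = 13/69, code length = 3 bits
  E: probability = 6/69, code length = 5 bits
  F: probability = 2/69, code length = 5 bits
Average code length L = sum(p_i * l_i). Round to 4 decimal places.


Weighted contributions p_i * l_i:
  H: (20/69) * 1 = 20/69
  A: (10/69) * 5 = 50/69
  G: (18/69) * 2 = 36/69
  D: (13/69) * 3 = 39/69
  E: (6/69) * 5 = 30/69
  F: (2/69) * 5 = 10/69
Sum = (20 + 50 + 36 + 39 + 30 + 10)/69 = 185/69

L = 185/69 = 2.6812 bits/symbol


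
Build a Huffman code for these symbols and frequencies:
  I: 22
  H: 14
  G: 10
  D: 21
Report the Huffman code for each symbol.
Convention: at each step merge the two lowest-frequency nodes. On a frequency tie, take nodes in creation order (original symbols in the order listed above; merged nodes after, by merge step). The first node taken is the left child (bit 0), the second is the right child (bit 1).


Huffman tree construction:
Step 1: Merge G(10) + H(14) = 24
Step 2: Merge D(21) + I(22) = 43
Step 3: Merge (G+H)(24) + (D+I)(43) = 67
Read each symbol's code off the tree from the root (left child = 0, right child = 1).

Codes:
  I: 11 (length 2)
  H: 01 (length 2)
  G: 00 (length 2)
  D: 10 (length 2)
Average code length: 134/67 = 2.0000 bits/symbol


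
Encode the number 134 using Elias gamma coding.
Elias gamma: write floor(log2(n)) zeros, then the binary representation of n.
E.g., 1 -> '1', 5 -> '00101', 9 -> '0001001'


num_bits = floor(log2(134)) + 1 = 8
leading_zeros = num_bits - 1 = 7
binary(134) = 10000110

Elias gamma(134) = '0000000' + '10000110' = 000000010000110 (15 bits)


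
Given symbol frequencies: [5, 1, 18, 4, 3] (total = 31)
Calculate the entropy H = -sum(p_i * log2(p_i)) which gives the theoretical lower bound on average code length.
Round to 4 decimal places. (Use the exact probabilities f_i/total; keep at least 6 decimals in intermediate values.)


Per-symbol terms -p_i * log2(p_i) with p_i = f_i/31:
  p = 5/31 = 0.161290: log2(p) = -2.632268, -p*log2(p) = 0.424559
  p = 1/31 = 0.032258: log2(p) = -4.954196, -p*log2(p) = 0.159813
  p = 18/31 = 0.580645: log2(p) = -0.784271, -p*log2(p) = 0.455383
  p = 4/31 = 0.129032: log2(p) = -2.954196, -p*log2(p) = 0.381187
  p = 3/31 = 0.096774: log2(p) = -3.369234, -p*log2(p) = 0.326055
H = 0.424559 + 0.159813 + 0.455383 + 0.381187 + 0.326055 = 1.746997

H = 1.747 bits/symbol


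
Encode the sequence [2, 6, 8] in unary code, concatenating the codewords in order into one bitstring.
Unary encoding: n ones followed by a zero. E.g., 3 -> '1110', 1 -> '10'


Encode each number as n ones followed by a terminating 0:
  2 -> 110 (3 bits)
  6 -> 1111110 (7 bits)
  8 -> 111111110 (9 bits)
Total length = 3 + 7 + 9 = 19 bits.

Unary([2, 6, 8]) = 1101111110111111110 (19 bits)


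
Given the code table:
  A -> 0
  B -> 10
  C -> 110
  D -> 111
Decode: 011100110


Decoding:
0 -> A
111 -> D
0 -> A
0 -> A
110 -> C


Result: ADAAC


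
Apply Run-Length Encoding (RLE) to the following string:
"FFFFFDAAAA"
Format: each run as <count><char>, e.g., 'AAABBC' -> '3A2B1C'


Scanning runs left to right:
  i=0: run of 'F' x 5 -> '5F'
  i=5: run of 'D' x 1 -> '1D'
  i=6: run of 'A' x 4 -> '4A'

RLE = 5F1D4A


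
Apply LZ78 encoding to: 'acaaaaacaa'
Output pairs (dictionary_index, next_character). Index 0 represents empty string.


LZ78 encoding steps:
Dictionary: {0: ''}
Step 1: w='' (idx 0), next='a' -> output (0, 'a'), add 'a' as idx 1
Step 2: w='' (idx 0), next='c' -> output (0, 'c'), add 'c' as idx 2
Step 3: w='a' (idx 1), next='a' -> output (1, 'a'), add 'aa' as idx 3
Step 4: w='aa' (idx 3), next='a' -> output (3, 'a'), add 'aaa' as idx 4
Step 5: w='c' (idx 2), next='a' -> output (2, 'a'), add 'ca' as idx 5
Step 6: w='a' (idx 1), end of input -> output (1, '')


Encoded: [(0, 'a'), (0, 'c'), (1, 'a'), (3, 'a'), (2, 'a'), (1, '')]


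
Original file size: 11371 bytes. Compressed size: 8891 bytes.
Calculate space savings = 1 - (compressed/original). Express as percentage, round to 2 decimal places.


ratio = compressed/original = 8891/11371 = 0.781901
savings = 1 - ratio = 1 - 0.781901 = 0.218099
as a percentage: 0.218099 * 100 = 21.81%

Space savings = 1 - 8891/11371 = 21.81%


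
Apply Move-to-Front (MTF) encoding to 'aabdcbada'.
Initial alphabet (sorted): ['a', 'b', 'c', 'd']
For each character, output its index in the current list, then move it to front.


MTF encoding:
'a': index 0 in ['a', 'b', 'c', 'd'] -> ['a', 'b', 'c', 'd']
'a': index 0 in ['a', 'b', 'c', 'd'] -> ['a', 'b', 'c', 'd']
'b': index 1 in ['a', 'b', 'c', 'd'] -> ['b', 'a', 'c', 'd']
'd': index 3 in ['b', 'a', 'c', 'd'] -> ['d', 'b', 'a', 'c']
'c': index 3 in ['d', 'b', 'a', 'c'] -> ['c', 'd', 'b', 'a']
'b': index 2 in ['c', 'd', 'b', 'a'] -> ['b', 'c', 'd', 'a']
'a': index 3 in ['b', 'c', 'd', 'a'] -> ['a', 'b', 'c', 'd']
'd': index 3 in ['a', 'b', 'c', 'd'] -> ['d', 'a', 'b', 'c']
'a': index 1 in ['d', 'a', 'b', 'c'] -> ['a', 'd', 'b', 'c']


Output: [0, 0, 1, 3, 3, 2, 3, 3, 1]


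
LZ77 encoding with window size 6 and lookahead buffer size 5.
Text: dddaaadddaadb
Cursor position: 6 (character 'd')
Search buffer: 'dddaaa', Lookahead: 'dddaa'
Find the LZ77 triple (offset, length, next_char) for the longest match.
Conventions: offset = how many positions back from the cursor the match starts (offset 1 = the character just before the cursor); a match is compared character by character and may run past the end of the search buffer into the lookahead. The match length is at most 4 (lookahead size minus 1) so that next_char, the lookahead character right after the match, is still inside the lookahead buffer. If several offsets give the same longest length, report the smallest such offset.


Try each offset into the search buffer:
  offset=1 (pos 5, char 'a'): match length 0
  offset=2 (pos 4, char 'a'): match length 0
  offset=3 (pos 3, char 'a'): match length 0
  offset=4 (pos 2, char 'd'): match length 1
  offset=5 (pos 1, char 'd'): match length 2
  offset=6 (pos 0, char 'd'): match length 4
Longest match has length 4 at offset 6.
next_char = character at position 6 + 4 = 10 -> 'a'

Best match: offset=6, length=4 (matching 'ddda' starting at position 0)
LZ77 triple: (6, 4, 'a')


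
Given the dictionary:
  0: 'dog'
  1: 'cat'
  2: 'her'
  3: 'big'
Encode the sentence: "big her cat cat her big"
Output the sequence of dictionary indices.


Look up each word in the dictionary:
  'big' -> 3
  'her' -> 2
  'cat' -> 1
  'cat' -> 1
  'her' -> 2
  'big' -> 3

Encoded: [3, 2, 1, 1, 2, 3]


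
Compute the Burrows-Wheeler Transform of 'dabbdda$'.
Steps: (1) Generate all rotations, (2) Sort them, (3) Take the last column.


Rotations (sorted):
  0: $dabbdda -> last char: a
  1: a$dabbdd -> last char: d
  2: abbdda$d -> last char: d
  3: bbdda$da -> last char: a
  4: bdda$dab -> last char: b
  5: da$dabbd -> last char: d
  6: dabbdda$ -> last char: $
  7: dda$dabb -> last char: b


BWT = addabd$b


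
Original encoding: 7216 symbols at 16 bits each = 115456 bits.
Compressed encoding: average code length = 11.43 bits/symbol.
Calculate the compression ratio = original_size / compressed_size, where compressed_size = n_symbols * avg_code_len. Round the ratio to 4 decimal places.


original_size = n_symbols * orig_bits = 7216 * 16 = 115456 bits
compressed_size = n_symbols * avg_code_len = 7216 * 11.43 = 82478.88 bits
ratio = original_size / compressed_size = 115456 / 82478.88 = 1.3998

Compression ratio = 1.3998


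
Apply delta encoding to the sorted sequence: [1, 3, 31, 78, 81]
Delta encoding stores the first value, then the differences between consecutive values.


First value: 1
Deltas:
  3 - 1 = 2
  31 - 3 = 28
  78 - 31 = 47
  81 - 78 = 3


Delta encoded: [1, 2, 28, 47, 3]


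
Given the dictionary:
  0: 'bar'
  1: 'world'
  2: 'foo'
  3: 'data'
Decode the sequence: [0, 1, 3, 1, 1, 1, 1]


Look up each index in the dictionary:
  0 -> 'bar'
  1 -> 'world'
  3 -> 'data'
  1 -> 'world'
  1 -> 'world'
  1 -> 'world'
  1 -> 'world'

Decoded: "bar world data world world world world"


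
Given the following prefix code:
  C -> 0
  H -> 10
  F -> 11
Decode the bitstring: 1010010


Decoding step by step:
Bits 10 -> H
Bits 10 -> H
Bits 0 -> C
Bits 10 -> H


Decoded message: HHCH


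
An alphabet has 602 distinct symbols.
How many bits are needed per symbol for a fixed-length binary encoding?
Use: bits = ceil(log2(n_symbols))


log2(602) = 9.2336
Bracket: 2^9 = 512 < 602 <= 2^10 = 1024
So ceil(log2(602)) = 10

bits = ceil(log2(602)) = ceil(9.2336) = 10 bits
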